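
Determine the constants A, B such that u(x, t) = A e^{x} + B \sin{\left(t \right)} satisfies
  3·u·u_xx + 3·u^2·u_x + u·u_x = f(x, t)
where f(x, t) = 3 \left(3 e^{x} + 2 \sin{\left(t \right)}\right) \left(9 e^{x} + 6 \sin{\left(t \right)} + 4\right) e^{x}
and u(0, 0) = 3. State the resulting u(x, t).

Answer: u(x, t) = 3 e^{x} + 2 \sin{\left(t \right)}

Derivation:
Substitute the ansatz u = A e^{x} + B \sin{\left(t \right)} into the left-hand side.
Derivatives of the ansatz:
  u_xx = A e^{x}
  u_x = A e^{x}
Term by term:
  3·u·u_xx = 3 A^{2} e^{2 x} + 3 A B e^{x} \sin{\left(t \right)}
  3·u^2·u_x = 3 A^{3} e^{3 x} + 6 A^{2} B e^{2 x} \sin{\left(t \right)} + 3 A B^{2} e^{x} \sin^{2}{\left(t \right)}
  u·u_x = A^{2} e^{2 x} + A B e^{x} \sin{\left(t \right)}
So the left-hand side equals
  3 A^{3} e^{3 x} + 6 A^{2} B e^{2 x} \sin{\left(t \right)} + 4 A^{2} e^{2 x} + 3 A B^{2} e^{x} \sin^{2}{\left(t \right)} + 4 A B e^{x} \sin{\left(t \right)}
This must equal f(x, t) identically; expanded, f = 81 e^{3 x} + 108 e^{2 x} \sin{\left(t \right)} + 36 e^{2 x} + 36 e^{x} \sin^{2}{\left(t \right)} + 24 e^{x} \sin{\left(t \right)}.
Matching coefficients of the independent functions:
  [e^{x} \sin{\left(t \right)}]:  4 A B = 24
  [e^{x} \sin^{2}{\left(t \right)}]:  3 A B^{2} = 36
  [e^{2 x} \sin{\left(t \right)}]:  6 A^{2} B = 108
  [e^{2 x}]:  4 A^{2} = 36
  [e^{3 x}]:  3 A^{3} = 81
Solving: A = 3, B = 2.
Check against the point condition:
  u(0, 0) = 3  ⟹  A = 3  ✓
Hence u(x, t) = 3 e^{x} + 2 \sin{\left(t \right)}.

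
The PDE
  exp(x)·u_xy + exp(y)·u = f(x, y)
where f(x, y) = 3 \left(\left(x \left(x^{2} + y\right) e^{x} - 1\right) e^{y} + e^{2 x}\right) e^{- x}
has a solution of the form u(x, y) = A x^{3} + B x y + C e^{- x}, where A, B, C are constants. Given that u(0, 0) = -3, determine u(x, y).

Substitute the ansatz u = A x^{3} + B x y + C e^{- x} into the left-hand side.
Derivatives of the ansatz:
  u_xy = B
Term by term:
  exp(x)·u_xy = B e^{x}
  exp(y)·u = A x^{3} e^{y} + B x y e^{y} + C e^{- x} e^{y}
So the left-hand side equals
  A x^{3} e^{y} + B x y e^{y} + B e^{x} + C e^{- x} e^{y}
This must equal f(x, y) identically; expanded, f = 3 x^{3} e^{y} + 3 x y e^{y} + 3 e^{x} - 3 e^{- x} e^{y}.
Matching coefficients of the independent functions:
  [x^{3} e^{y}]:  A = 3
  [e^{- x} e^{y}]:  C = -3
  [x y e^{y}, e^{x}]:  B = 3
Solving: A = 3, B = 3, C = -3.
Check against the point condition:
  u(0, 0) = -3  ⟹  C = -3  ✓
Hence u(x, y) = 3 x^{3} + 3 x y - 3 e^{- x}.

Answer: u(x, y) = 3 x^{3} + 3 x y - 3 e^{- x}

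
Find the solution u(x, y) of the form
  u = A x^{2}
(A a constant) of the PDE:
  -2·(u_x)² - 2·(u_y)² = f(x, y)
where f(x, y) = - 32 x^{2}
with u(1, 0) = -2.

Answer: u(x, y) = - 2 x^{2}

Derivation:
Substitute the ansatz u = A x^{2} into the left-hand side.
Derivatives of the ansatz:
  u_x = 2 A x
  u_y = 0
Term by term:
  -2·(u_x)² = - 8 A^{2} x^{2}
  -2·(u_y)² = 0
So the left-hand side equals
  - 8 A^{2} x^{2}
This must equal f(x, y) = - 32 x^{2} identically.
Matching coefficients of the independent functions:
  [x^{2}]:  - 8 A^{2} = -32
These equations allow (A) = (-2) or (2).
Impose the point condition(s):
  u(1, 0) = -2  ⟹  A = -2
Only A = -2 satisfies everything.
Hence u(x, y) = - 2 x^{2}.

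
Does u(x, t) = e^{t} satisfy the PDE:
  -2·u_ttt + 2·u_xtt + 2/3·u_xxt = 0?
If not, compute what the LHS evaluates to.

Evaluate each term of the left-hand side for u = e^{t}.
Derivatives:
  u_ttt = e^{t}
  u_xtt = 0
  u_xxt = 0
Terms:
  -2·u_ttt = - 2 e^{t}
  2·u_xtt = 0
  2/3·u_xxt = 0
Sum: LHS = - 2 e^{t}
Given right-hand side: 0. Difference LHS − RHS = - 2 e^{t} ≠ 0, so u is not a solution.

Answer: No, the LHS evaluates to - 2 e^{t}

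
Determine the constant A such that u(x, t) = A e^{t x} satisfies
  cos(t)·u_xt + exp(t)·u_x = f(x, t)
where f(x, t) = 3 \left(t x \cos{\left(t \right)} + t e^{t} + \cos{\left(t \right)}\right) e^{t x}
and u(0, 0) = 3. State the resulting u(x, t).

Answer: u(x, t) = 3 e^{t x}

Derivation:
Substitute the ansatz u = A e^{t x} into the left-hand side.
Derivatives of the ansatz:
  u_xt = A t x e^{t x} + A e^{t x}
  u_x = A t e^{t x}
Term by term:
  cos(t)·u_xt = A t x e^{t x} \cos{\left(t \right)} + A e^{t x} \cos{\left(t \right)}
  exp(t)·u_x = A t e^{t} e^{t x}
So the left-hand side equals
  A t x e^{t x} \cos{\left(t \right)} + A t e^{t} e^{t x} + A e^{t x} \cos{\left(t \right)}
This must equal f(x, t) identically; expanded, f = 3 t x e^{t x} \cos{\left(t \right)} + 3 t e^{t} e^{t x} + 3 e^{t x} \cos{\left(t \right)}.
Matching coefficients of the independent functions:
  [e^{t x} \cos{\left(t \right)}, t e^{t} e^{t x}, t x e^{t x} \cos{\left(t \right)}]:  A = 3
Solving: A = 3.
Check against the point condition:
  u(0, 0) = 3  ⟹  A = 3  ✓
Hence u(x, t) = 3 e^{t x}.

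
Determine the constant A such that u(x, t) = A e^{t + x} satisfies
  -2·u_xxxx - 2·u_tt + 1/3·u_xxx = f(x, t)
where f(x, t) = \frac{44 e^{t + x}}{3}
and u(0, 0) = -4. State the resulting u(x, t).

Substitute the ansatz u = A e^{t + x} into the left-hand side.
Derivatives of the ansatz:
  u_xxxx = A e^{t} e^{x}
  u_tt = A e^{t} e^{x}
  u_xxx = A e^{t} e^{x}
Term by term:
  -2·u_xxxx = - 2 A e^{t} e^{x}
  -2·u_tt = - 2 A e^{t} e^{x}
  1/3·u_xxx = \frac{A e^{t} e^{x}}{3}
So the left-hand side equals
  - \frac{11 A e^{t} e^{x}}{3}
This must equal f(x, t) identically; expanded, f = \frac{44 e^{t} e^{x}}{3}.
Matching coefficients of the independent functions:
  [e^{t} e^{x}]:  - \frac{11 A}{3} = \frac{44}{3}
Solving: A = -4.
Check against the point condition:
  u(0, 0) = -4  ⟹  A = -4  ✓
Hence u(x, t) = - 4 e^{t + x}.

Answer: u(x, t) = - 4 e^{t + x}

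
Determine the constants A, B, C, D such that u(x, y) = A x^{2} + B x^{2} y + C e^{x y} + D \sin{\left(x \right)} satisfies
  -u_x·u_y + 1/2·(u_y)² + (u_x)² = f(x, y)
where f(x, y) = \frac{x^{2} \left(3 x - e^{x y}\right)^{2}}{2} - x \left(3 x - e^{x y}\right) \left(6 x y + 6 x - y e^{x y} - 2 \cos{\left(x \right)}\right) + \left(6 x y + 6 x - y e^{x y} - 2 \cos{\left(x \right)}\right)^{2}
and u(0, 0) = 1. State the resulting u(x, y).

Substitute the ansatz u = A x^{2} + B x^{2} y + C e^{x y} + D \sin{\left(x \right)} into the left-hand side.
Derivatives of the ansatz:
  u_x = 2 A x + 2 B x y + C y e^{x y} + D \cos{\left(x \right)}
  u_y = B x^{2} + C x e^{x y}
Term by term:
  -u_x·u_y = - 2 A B x^{3} - 2 A C x^{2} e^{x y} - 2 B^{2} x^{3} y - 3 B C x^{2} y e^{x y} - B D x^{2} \cos{\left(x \right)} - C^{2} x y e^{2 x y} - C D x e^{x y} \cos{\left(x \right)}
  1/2·(u_y)² = \frac{B^{2} x^{4}}{2} + B C x^{3} e^{x y} + \frac{C^{2} x^{2} e^{2 x y}}{2}
  (u_x)² = 4 A^{2} x^{2} + 8 A B x^{2} y + 4 A C x y e^{x y} + 4 A D x \cos{\left(x \right)} + 4 B^{2} x^{2} y^{2} + 4 B C x y^{2} e^{x y} + 4 B D x y \cos{\left(x \right)} + C^{2} y^{2} e^{2 x y} + 2 C D y e^{x y} \cos{\left(x \right)} + D^{2} \cos^{2}{\left(x \right)}
So the left-hand side equals
  4 A^{2} x^{2} - 2 A B x^{3} + 8 A B x^{2} y - 2 A C x^{2} e^{x y} + 4 A C x y e^{x y} + 4 A D x \cos{\left(x \right)} + \frac{B^{2} x^{4}}{2} - 2 B^{2} x^{3} y + 4 B^{2} x^{2} y^{2} + B C x^{3} e^{x y} - 3 B C x^{2} y e^{x y} + 4 B C x y^{2} e^{x y} - B D x^{2} \cos{\left(x \right)} + 4 B D x y \cos{\left(x \right)} + \frac{C^{2} x^{2} e^{2 x y}}{2} - C^{2} x y e^{2 x y} + C^{2} y^{2} e^{2 x y} - C D x e^{x y} \cos{\left(x \right)} + 2 C D y e^{x y} \cos{\left(x \right)} + D^{2} \cos^{2}{\left(x \right)}
This must equal f(x, y) identically; expanded, f = \frac{9 x^{4}}{2} - 18 x^{3} y - 3 x^{3} e^{x y} - 18 x^{3} + 36 x^{2} y^{2} + 9 x^{2} y e^{x y} + 72 x^{2} y + \frac{x^{2} e^{2 x y}}{2} + 6 x^{2} e^{x y} + 6 x^{2} \cos{\left(x \right)} + 36 x^{2} - 12 x y^{2} e^{x y} - x y e^{2 x y} - 12 x y e^{x y} - 24 x y \cos{\left(x \right)} - 2 x e^{x y} \cos{\left(x \right)} - 24 x \cos{\left(x \right)} + y^{2} e^{2 x y} + 4 y e^{x y} \cos{\left(x \right)} + 4 \cos^{2}{\left(x \right)}.
Matching coefficients of the independent functions:
(each divided by its leading coefficient; functions giving the same equation are listed together)
  [x^{2}]:  A^{2} - 9 = 0
  [x^{3}, x^{2} y]:  A B - 9 = 0
  [x^{4}, x^{2} y^{2}, x^{3} y]:  B^{2} - 9 = 0
  [x \cos{\left(x \right)}]:  A D + 6 = 0
  [x^{2} e^{x y}, x y e^{x y}]:  A C + 3 = 0
  [x^{2} e^{2 x y}, y^{2} e^{2 x y}, x y e^{2 x y}]:  C^{2} - 1 = 0
  [x^{2} \cos{\left(x \right)}, x y \cos{\left(x \right)}]:  B D + 6 = 0
  [x^{3} e^{x y}, x y^{2} e^{x y}, x^{2} y e^{x y}]:  B C + 3 = 0
  [x e^{x y} \cos{\left(x \right)}, y e^{x y} \cos{\left(x \right)}]:  C D - 2 = 0
  [\cos^{2}{\left(x \right)}]:  D^{2} - 4 = 0
These equations allow (A, B, C, D) = (-3, -3, 1, 2) or (3, 3, -1, -2).
Impose the point condition(s):
  u(0, 0) = 1  ⟹  C = 1
Only A = -3, B = -3, C = 1, D = 2 satisfies everything.
Hence u(x, y) = - 3 x^{2} y - 3 x^{2} + e^{x y} + 2 \sin{\left(x \right)}.

Answer: u(x, y) = - 3 x^{2} y - 3 x^{2} + e^{x y} + 2 \sin{\left(x \right)}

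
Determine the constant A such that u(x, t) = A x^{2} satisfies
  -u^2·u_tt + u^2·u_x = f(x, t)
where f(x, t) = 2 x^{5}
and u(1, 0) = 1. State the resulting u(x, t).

Substitute the ansatz u = A x^{2} into the left-hand side.
Derivatives of the ansatz:
  u_tt = 0
  u_x = 2 A x
Term by term:
  -u^2·u_tt = 0
  u^2·u_x = 2 A^{3} x^{5}
So the left-hand side equals
  2 A^{3} x^{5}
This must equal f(x, t) = 2 x^{5} identically.
Matching coefficients of the independent functions:
  [x^{5}]:  2 A^{3} = 2
Solving: A = 1.
Check against the point condition:
  u(1, 0) = 1  ⟹  A = 1  ✓
Hence u(x, t) = x^{2}.

Answer: u(x, t) = x^{2}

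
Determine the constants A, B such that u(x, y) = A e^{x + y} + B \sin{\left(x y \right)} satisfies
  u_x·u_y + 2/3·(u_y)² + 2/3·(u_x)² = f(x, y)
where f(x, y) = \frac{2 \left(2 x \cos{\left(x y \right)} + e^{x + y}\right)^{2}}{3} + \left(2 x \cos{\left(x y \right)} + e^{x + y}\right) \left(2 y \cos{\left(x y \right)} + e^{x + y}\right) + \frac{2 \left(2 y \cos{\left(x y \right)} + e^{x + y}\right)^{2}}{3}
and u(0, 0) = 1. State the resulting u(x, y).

Substitute the ansatz u = A e^{x + y} + B \sin{\left(x y \right)} into the left-hand side.
Derivatives of the ansatz:
  u_x = A e^{x} e^{y} + B y \cos{\left(x y \right)}
  u_y = A e^{x} e^{y} + B x \cos{\left(x y \right)}
Term by term:
  u_x·u_y = A^{2} e^{2 x} e^{2 y} + A B x e^{x} e^{y} \cos{\left(x y \right)} + A B y e^{x} e^{y} \cos{\left(x y \right)} + B^{2} x y \cos^{2}{\left(x y \right)}
  2/3·(u_y)² = \frac{2 A^{2} e^{2 x} e^{2 y}}{3} + \frac{4 A B x e^{x} e^{y} \cos{\left(x y \right)}}{3} + \frac{2 B^{2} x^{2} \cos^{2}{\left(x y \right)}}{3}
  2/3·(u_x)² = \frac{2 A^{2} e^{2 x} e^{2 y}}{3} + \frac{4 A B y e^{x} e^{y} \cos{\left(x y \right)}}{3} + \frac{2 B^{2} y^{2} \cos^{2}{\left(x y \right)}}{3}
So the left-hand side equals
  \frac{7 A^{2} e^{2 x} e^{2 y}}{3} + \frac{7 A B x e^{x} e^{y} \cos{\left(x y \right)}}{3} + \frac{7 A B y e^{x} e^{y} \cos{\left(x y \right)}}{3} + \frac{2 B^{2} x^{2} \cos^{2}{\left(x y \right)}}{3} + B^{2} x y \cos^{2}{\left(x y \right)} + \frac{2 B^{2} y^{2} \cos^{2}{\left(x y \right)}}{3}
This must equal f(x, y) identically; expanded, f = \frac{8 x^{2} \cos^{2}{\left(x y \right)}}{3} + 4 x y \cos^{2}{\left(x y \right)} + \frac{14 x e^{x} e^{y} \cos{\left(x y \right)}}{3} + \frac{8 y^{2} \cos^{2}{\left(x y \right)}}{3} + \frac{14 y e^{x} e^{y} \cos{\left(x y \right)}}{3} + \frac{7 e^{2 x} e^{2 y}}{3}.
Matching coefficients of the independent functions:
  [x^{2} \cos^{2}{\left(x y \right)}, y^{2} \cos^{2}{\left(x y \right)}]:  \frac{2 B^{2}}{3} = \frac{8}{3}
  [e^{2 x} e^{2 y}]:  \frac{7 A^{2}}{3} = \frac{7}{3}
  [x y \cos^{2}{\left(x y \right)}]:  B^{2} = 4
  [x e^{x} e^{y} \cos{\left(x y \right)}, y e^{x} e^{y} \cos{\left(x y \right)}]:  \frac{7 A B}{3} = \frac{14}{3}
These equations allow (A, B) = (-1, -2) or (1, 2).
Impose the point condition(s):
  u(0, 0) = 1  ⟹  A = 1
Only A = 1, B = 2 satisfies everything.
Hence u(x, y) = e^{x + y} + 2 \sin{\left(x y \right)}.

Answer: u(x, y) = e^{x + y} + 2 \sin{\left(x y \right)}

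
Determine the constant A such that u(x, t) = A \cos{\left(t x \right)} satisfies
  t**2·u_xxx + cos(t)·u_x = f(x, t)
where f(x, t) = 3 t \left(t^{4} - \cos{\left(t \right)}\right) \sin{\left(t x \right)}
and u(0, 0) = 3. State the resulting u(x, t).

Substitute the ansatz u = A \cos{\left(t x \right)} into the left-hand side.
Derivatives of the ansatz:
  u_xxx = A t^{3} \sin{\left(t x \right)}
  u_x = - A t \sin{\left(t x \right)}
Term by term:
  t**2·u_xxx = A t^{5} \sin{\left(t x \right)}
  cos(t)·u_x = - A t \sin{\left(t x \right)} \cos{\left(t \right)}
So the left-hand side equals
  A t^{5} \sin{\left(t x \right)} - A t \sin{\left(t x \right)} \cos{\left(t \right)}
This must equal f(x, t) identically; expanded, f = 3 t^{5} \sin{\left(t x \right)} - 3 t \sin{\left(t x \right)} \cos{\left(t \right)}.
Matching coefficients of the independent functions:
  [t^{5} \sin{\left(t x \right)}]:  A = 3
  [t \sin{\left(t x \right)} \cos{\left(t \right)}]:  - A = -3
Solving: A = 3.
Check against the point condition:
  u(0, 0) = 3  ⟹  A = 3  ✓
Hence u(x, t) = 3 \cos{\left(t x \right)}.

Answer: u(x, t) = 3 \cos{\left(t x \right)}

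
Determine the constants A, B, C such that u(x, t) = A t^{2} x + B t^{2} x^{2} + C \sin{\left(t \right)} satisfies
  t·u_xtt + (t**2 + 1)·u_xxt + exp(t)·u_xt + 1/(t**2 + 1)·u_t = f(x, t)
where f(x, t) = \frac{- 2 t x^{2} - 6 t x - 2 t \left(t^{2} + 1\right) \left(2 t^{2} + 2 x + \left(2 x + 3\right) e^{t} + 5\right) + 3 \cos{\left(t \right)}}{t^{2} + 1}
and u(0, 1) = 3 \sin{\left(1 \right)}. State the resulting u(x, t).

Substitute the ansatz u = A t^{2} x + B t^{2} x^{2} + C \sin{\left(t \right)} into the left-hand side.
Derivatives of the ansatz:
  u_xtt = 2 A + 4 B x
  u_xxt = 4 B t
  u_xt = 2 A t + 4 B t x
  u_t = 2 A t x + 2 B t x^{2} + C \cos{\left(t \right)}
Term by term:
  t·u_xtt = 2 A t + 4 B t x
  (t**2 + 1)·u_xxt = 4 B t^{3} + 4 B t
  exp(t)·u_xt = 2 A t e^{t} + 4 B t x e^{t}
  1/(t**2 + 1)·u_t = \frac{2 A t x}{t^{2} + 1} + \frac{2 B t x^{2}}{t^{2} + 1} + \frac{C \cos{\left(t \right)}}{t^{2} + 1}
So the left-hand side equals
  \frac{2 A t x}{t^{2} + 1} + 2 A t e^{t} + 2 A t + 4 B t^{3} + \frac{2 B t x^{2}}{t^{2} + 1} + 4 B t x e^{t} + 4 B t x + 4 B t + \frac{C \cos{\left(t \right)}}{t^{2} + 1}
This must equal f(x, t) identically; expanded, f = - 4 t^{3} - \frac{2 t x^{2}}{t^{2} + 1} - 4 t x e^{t} - 4 t x - \frac{6 t x}{t^{2} + 1} - 6 t e^{t} - 10 t + \frac{3 \cos{\left(t \right)}}{t^{2} + 1}.
Matching coefficients of the independent functions:
  [t]:  2 A + 4 B = -10
  [t^{3}, t x, t x e^{t}]:  4 B = -4
  [t e^{t}, \frac{t x}{t^{2} + 1}]:  2 A = -6
  [\frac{\cos{\left(t \right)}}{t^{2} + 1}]:  C = 3
  [\frac{t x^{2}}{t^{2} + 1}]:  2 B = -2
Solving: A = -3, B = -1, C = 3.
Check against the point condition:
  u(0, 1) = 3 \sin{\left(1 \right)}  ⟹  C \sin{\left(1 \right)} = 3 \sin{\left(1 \right)}  ✓
Hence u(x, t) = - t^{2} x^{2} - 3 t^{2} x + 3 \sin{\left(t \right)}.

Answer: u(x, t) = - t^{2} x^{2} - 3 t^{2} x + 3 \sin{\left(t \right)}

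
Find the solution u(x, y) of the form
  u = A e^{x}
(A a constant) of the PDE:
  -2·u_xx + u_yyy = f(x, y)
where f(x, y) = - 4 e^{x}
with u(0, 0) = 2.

Substitute the ansatz u = A e^{x} into the left-hand side.
Derivatives of the ansatz:
  u_xx = A e^{x}
  u_yyy = 0
Term by term:
  -2·u_xx = - 2 A e^{x}
  u_yyy = 0
So the left-hand side equals
  - 2 A e^{x}
This must equal f(x, y) = - 4 e^{x} identically.
Matching coefficients of the independent functions:
  [e^{x}]:  - 2 A = -4
Solving: A = 2.
Check against the point condition:
  u(0, 0) = 2  ⟹  A = 2  ✓
Hence u(x, y) = 2 e^{x}.

Answer: u(x, y) = 2 e^{x}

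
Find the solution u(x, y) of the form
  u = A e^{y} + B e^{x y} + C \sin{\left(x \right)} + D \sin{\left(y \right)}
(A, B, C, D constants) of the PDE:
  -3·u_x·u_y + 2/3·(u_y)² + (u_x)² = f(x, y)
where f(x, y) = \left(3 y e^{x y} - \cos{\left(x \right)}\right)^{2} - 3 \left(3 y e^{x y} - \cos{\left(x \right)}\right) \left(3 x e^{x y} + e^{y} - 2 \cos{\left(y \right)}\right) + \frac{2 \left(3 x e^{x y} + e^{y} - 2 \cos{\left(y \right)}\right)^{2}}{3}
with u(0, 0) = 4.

Substitute the ansatz u = A e^{y} + B e^{x y} + C \sin{\left(x \right)} + D \sin{\left(y \right)} into the left-hand side.
Derivatives of the ansatz:
  u_x = B y e^{x y} + C \cos{\left(x \right)}
  u_y = A e^{y} + B x e^{x y} + D \cos{\left(y \right)}
Term by term:
  -3·u_x·u_y = - 3 A B y e^{y} e^{x y} - 3 A C e^{y} \cos{\left(x \right)} - 3 B^{2} x y e^{2 x y} - 3 B C x e^{x y} \cos{\left(x \right)} - 3 B D y e^{x y} \cos{\left(y \right)} - 3 C D \cos{\left(x \right)} \cos{\left(y \right)}
  2/3·(u_y)² = \frac{2 A^{2} e^{2 y}}{3} + \frac{4 A B x e^{y} e^{x y}}{3} + \frac{4 A D e^{y} \cos{\left(y \right)}}{3} + \frac{2 B^{2} x^{2} e^{2 x y}}{3} + \frac{4 B D x e^{x y} \cos{\left(y \right)}}{3} + \frac{2 D^{2} \cos^{2}{\left(y \right)}}{3}
  (u_x)² = B^{2} y^{2} e^{2 x y} + 2 B C y e^{x y} \cos{\left(x \right)} + C^{2} \cos^{2}{\left(x \right)}
So the left-hand side equals
  \frac{2 A^{2} e^{2 y}}{3} + \frac{4 A B x e^{y} e^{x y}}{3} - 3 A B y e^{y} e^{x y} - 3 A C e^{y} \cos{\left(x \right)} + \frac{4 A D e^{y} \cos{\left(y \right)}}{3} + \frac{2 B^{2} x^{2} e^{2 x y}}{3} - 3 B^{2} x y e^{2 x y} + B^{2} y^{2} e^{2 x y} - 3 B C x e^{x y} \cos{\left(x \right)} + 2 B C y e^{x y} \cos{\left(x \right)} + \frac{4 B D x e^{x y} \cos{\left(y \right)}}{3} - 3 B D y e^{x y} \cos{\left(y \right)} + C^{2} \cos^{2}{\left(x \right)} - 3 C D \cos{\left(x \right)} \cos{\left(y \right)} + \frac{2 D^{2} \cos^{2}{\left(y \right)}}{3}
This must equal f(x, y) identically; expanded, f = 6 x^{2} e^{2 x y} - 27 x y e^{2 x y} + 4 x e^{y} e^{x y} + 9 x e^{x y} \cos{\left(x \right)} - 8 x e^{x y} \cos{\left(y \right)} + 9 y^{2} e^{2 x y} - 9 y e^{y} e^{x y} - 6 y e^{x y} \cos{\left(x \right)} + 18 y e^{x y} \cos{\left(y \right)} + \frac{2 e^{2 y}}{3} + 3 e^{y} \cos{\left(x \right)} - \frac{8 e^{y} \cos{\left(y \right)}}{3} + \cos^{2}{\left(x \right)} - 6 \cos{\left(x \right)} \cos{\left(y \right)} + \frac{8 \cos^{2}{\left(y \right)}}{3}.
Matching coefficients of the independent functions:
(each divided by its leading coefficient; functions giving the same equation are listed together)
  [x^{2} e^{2 x y}, y^{2} e^{2 x y}, x y e^{2 x y}]:  B^{2} - 9 = 0
  [e^{y} \cos{\left(x \right)}]:  A C + 1 = 0
  [e^{y} \cos{\left(y \right)}]:  A D + 2 = 0
  [\cos{\left(x \right)} \cos{\left(y \right)}]:  C D - 2 = 0
  [x e^{y} e^{x y}, y e^{y} e^{x y}]:  A B - 3 = 0
  [x e^{x y} \cos{\left(x \right)}, y e^{x y} \cos{\left(x \right)}]:  B C + 3 = 0
  [x e^{x y} \cos{\left(y \right)}, y e^{x y} \cos{\left(y \right)}]:  B D + 6 = 0
  [e^{2 y}]:  A^{2} - 1 = 0
  [\cos^{2}{\left(x \right)}]:  C^{2} - 1 = 0
  [\cos^{2}{\left(y \right)}]:  D^{2} - 4 = 0
These equations allow (A, B, C, D) = (-1, -3, 1, 2) or (1, 3, -1, -2).
Impose the point condition(s):
  u(0, 0) = 4  ⟹  A + B = 4
Only A = 1, B = 3, C = -1, D = -2 satisfies everything.
Hence u(x, y) = e^{y} + 3 e^{x y} - \sin{\left(x \right)} - 2 \sin{\left(y \right)}.

Answer: u(x, y) = e^{y} + 3 e^{x y} - \sin{\left(x \right)} - 2 \sin{\left(y \right)}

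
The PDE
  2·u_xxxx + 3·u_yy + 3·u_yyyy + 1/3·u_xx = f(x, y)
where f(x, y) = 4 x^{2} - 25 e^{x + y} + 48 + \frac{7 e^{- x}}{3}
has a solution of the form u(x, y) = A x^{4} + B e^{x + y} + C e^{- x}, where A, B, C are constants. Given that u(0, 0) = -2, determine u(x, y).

Substitute the ansatz u = A x^{4} + B e^{x + y} + C e^{- x} into the left-hand side.
Derivatives of the ansatz:
  u_xxxx = 24 A + B e^{x} e^{y} + C e^{- x}
  u_yy = B e^{x} e^{y}
  u_yyyy = B e^{x} e^{y}
  u_xx = 12 A x^{2} + B e^{x} e^{y} + C e^{- x}
Term by term:
  2·u_xxxx = 48 A + 2 B e^{x} e^{y} + 2 C e^{- x}
  3·u_yy = 3 B e^{x} e^{y}
  3·u_yyyy = 3 B e^{x} e^{y}
  1/3·u_xx = 4 A x^{2} + \frac{B e^{x} e^{y}}{3} + \frac{C e^{- x}}{3}
So the left-hand side equals
  4 A x^{2} + 48 A + \frac{25 B e^{x} e^{y}}{3} + \frac{7 C e^{- x}}{3}
This must equal f(x, y) identically; expanded, f = 4 x^{2} - 25 e^{x} e^{y} + 48 + \frac{7 e^{- x}}{3}.
Matching coefficients of the independent functions:
  [constant term]:  48 A = 48
  [x^{2}]:  4 A = 4
  [e^{x} e^{y}]:  \frac{25 B}{3} = -25
  [e^{- x}]:  \frac{7 C}{3} = \frac{7}{3}
Solving: A = 1, B = -3, C = 1.
Check against the point condition:
  u(0, 0) = -2  ⟹  B + C = -2  ✓
Hence u(x, y) = x^{4} - 3 e^{x + y} + e^{- x}.

Answer: u(x, y) = x^{4} - 3 e^{x + y} + e^{- x}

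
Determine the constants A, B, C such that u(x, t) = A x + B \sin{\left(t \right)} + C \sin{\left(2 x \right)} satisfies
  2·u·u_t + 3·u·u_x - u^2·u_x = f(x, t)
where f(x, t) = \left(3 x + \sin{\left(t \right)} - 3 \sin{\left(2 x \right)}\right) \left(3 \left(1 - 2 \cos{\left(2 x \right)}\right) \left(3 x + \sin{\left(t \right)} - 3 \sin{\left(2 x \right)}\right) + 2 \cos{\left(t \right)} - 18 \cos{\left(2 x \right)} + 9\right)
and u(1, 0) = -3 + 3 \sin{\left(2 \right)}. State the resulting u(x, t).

Substitute the ansatz u = A x + B \sin{\left(t \right)} + C \sin{\left(2 x \right)} into the left-hand side.
Derivatives of the ansatz:
  u_t = B \cos{\left(t \right)}
  u_x = A + 2 C \cos{\left(2 x \right)}
Term by term:
  2·u·u_t = 2 A B x \cos{\left(t \right)} + 2 B^{2} \sin{\left(t \right)} \cos{\left(t \right)} + 2 B C \sin{\left(2 x \right)} \cos{\left(t \right)}
  3·u·u_x = 3 A^{2} x + 3 A B \sin{\left(t \right)} + 6 A C x \cos{\left(2 x \right)} + 3 A C \sin{\left(2 x \right)} + 6 B C \sin{\left(t \right)} \cos{\left(2 x \right)} + 6 C^{2} \sin{\left(2 x \right)} \cos{\left(2 x \right)}
  -u^2·u_x = - A^{3} x^{2} - 2 A^{2} B x \sin{\left(t \right)} - 2 A^{2} C x^{2} \cos{\left(2 x \right)} - 2 A^{2} C x \sin{\left(2 x \right)} - A B^{2} \sin^{2}{\left(t \right)} - 4 A B C x \sin{\left(t \right)} \cos{\left(2 x \right)} - 2 A B C \sin{\left(t \right)} \sin{\left(2 x \right)} - 4 A C^{2} x \sin{\left(2 x \right)} \cos{\left(2 x \right)} - A C^{2} \sin^{2}{\left(2 x \right)} - 2 B^{2} C \sin^{2}{\left(t \right)} \cos{\left(2 x \right)} - 4 B C^{2} \sin{\left(t \right)} \sin{\left(2 x \right)} \cos{\left(2 x \right)} - 2 C^{3} \sin^{2}{\left(2 x \right)} \cos{\left(2 x \right)}
So the left-hand side equals
  - A^{3} x^{2} - 2 A^{2} B x \sin{\left(t \right)} - 2 A^{2} C x^{2} \cos{\left(2 x \right)} - 2 A^{2} C x \sin{\left(2 x \right)} + 3 A^{2} x - A B^{2} \sin^{2}{\left(t \right)} - 4 A B C x \sin{\left(t \right)} \cos{\left(2 x \right)} - 2 A B C \sin{\left(t \right)} \sin{\left(2 x \right)} + 2 A B x \cos{\left(t \right)} + 3 A B \sin{\left(t \right)} - 4 A C^{2} x \sin{\left(2 x \right)} \cos{\left(2 x \right)} - A C^{2} \sin^{2}{\left(2 x \right)} + 6 A C x \cos{\left(2 x \right)} + 3 A C \sin{\left(2 x \right)} - 2 B^{2} C \sin^{2}{\left(t \right)} \cos{\left(2 x \right)} + 2 B^{2} \sin{\left(t \right)} \cos{\left(t \right)} - 4 B C^{2} \sin{\left(t \right)} \sin{\left(2 x \right)} \cos{\left(2 x \right)} + 6 B C \sin{\left(t \right)} \cos{\left(2 x \right)} + 2 B C \sin{\left(2 x \right)} \cos{\left(t \right)} - 2 C^{3} \sin^{2}{\left(2 x \right)} \cos{\left(2 x \right)} + 6 C^{2} \sin{\left(2 x \right)} \cos{\left(2 x \right)}
This must equal f(x, t) identically; expanded, f = - 54 x^{2} \cos{\left(2 x \right)} + 27 x^{2} - 36 x \sin{\left(t \right)} \cos{\left(2 x \right)} + 18 x \sin{\left(t \right)} + 108 x \sin{\left(2 x \right)} \cos{\left(2 x \right)} - 54 x \sin{\left(2 x \right)} + 6 x \cos{\left(t \right)} - 54 x \cos{\left(2 x \right)} + 27 x - 6 \sin^{2}{\left(t \right)} \cos{\left(2 x \right)} + 3 \sin^{2}{\left(t \right)} + 36 \sin{\left(t \right)} \sin{\left(2 x \right)} \cos{\left(2 x \right)} - 18 \sin{\left(t \right)} \sin{\left(2 x \right)} + 2 \sin{\left(t \right)} \cos{\left(t \right)} - 18 \sin{\left(t \right)} \cos{\left(2 x \right)} + 9 \sin{\left(t \right)} - 54 \sin^{2}{\left(2 x \right)} \cos{\left(2 x \right)} + 27 \sin^{2}{\left(2 x \right)} - 6 \sin{\left(2 x \right)} \cos{\left(t \right)} + 54 \sin{\left(2 x \right)} \cos{\left(2 x \right)} - 27 \sin{\left(2 x \right)}.
Matching coefficients of the independent functions:
(each divided by its leading coefficient; functions giving the same equation are listed together)
  [x]:  A^{2} - 9 = 0
  [x^{2}]:  A^{3} + 27 = 0
  [x \sin{\left(t \right)}]:  A^{2} B + 9 = 0
  [x \sin{\left(2 x \right)}, x^{2} \cos{\left(2 x \right)}]:  A^{2} C - 27 = 0
  [x \cos{\left(t \right)}, \sin{\left(t \right)}]:  A B - 3 = 0
  [x \cos{\left(2 x \right)}, \sin{\left(2 x \right)}]:  A C + 9 = 0
  [\sin{\left(t \right)} \sin{\left(2 x \right)}, x \sin{\left(t \right)} \cos{\left(2 x \right)}]:  A B C - 9 = 0
  [\sin{\left(t \right)} \cos{\left(t \right)}]:  B^{2} - 1 = 0
  [\sin{\left(t \right)} \cos{\left(2 x \right)}, \sin{\left(2 x \right)} \cos{\left(t \right)}]:  B C + 3 = 0
  [\sin^{2}{\left(t \right)} \cos{\left(2 x \right)}]:  B^{2} C - 3 = 0
  [\sin{\left(2 x \right)} \cos{\left(2 x \right)}]:  C^{2} - 9 = 0
  [\sin^{2}{\left(2 x \right)} \cos{\left(2 x \right)}]:  C^{3} - 27 = 0
  [x \sin{\left(2 x \right)} \cos{\left(2 x \right)}, \sin^{2}{\left(2 x \right)}]:  A C^{2} + 27 = 0
  [\sin{\left(t \right)} \sin{\left(2 x \right)} \cos{\left(2 x \right)}]:  B C^{2} + 9 = 0
  [\sin^{2}{\left(t \right)}]:  A B^{2} + 3 = 0
Solving: A = -3, B = -1, C = 3.
Check against the point condition:
  u(1, 0) = -3 + 3 \sin{\left(2 \right)}  ⟹  A + C \sin{\left(2 \right)} = -3 + 3 \sin{\left(2 \right)}  ✓
Hence u(x, t) = - 3 x - \sin{\left(t \right)} + 3 \sin{\left(2 x \right)}.

Answer: u(x, t) = - 3 x - \sin{\left(t \right)} + 3 \sin{\left(2 x \right)}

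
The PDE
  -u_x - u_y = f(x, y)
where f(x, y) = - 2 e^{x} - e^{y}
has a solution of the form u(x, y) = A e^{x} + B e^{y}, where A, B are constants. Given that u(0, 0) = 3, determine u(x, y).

Substitute the ansatz u = A e^{x} + B e^{y} into the left-hand side.
Derivatives of the ansatz:
  u_x = A e^{x}
  u_y = B e^{y}
Term by term:
  -u_x = - A e^{x}
  -u_y = - B e^{y}
So the left-hand side equals
  - A e^{x} - B e^{y}
This must equal f(x, y) = - 2 e^{x} - e^{y} identically.
Matching coefficients of the independent functions:
  [e^{x}]:  - A = -2
  [e^{y}]:  - B = -1
Solving: A = 2, B = 1.
Check against the point condition:
  u(0, 0) = 3  ⟹  A + B = 3  ✓
Hence u(x, y) = 2 e^{x} + e^{y}.

Answer: u(x, y) = 2 e^{x} + e^{y}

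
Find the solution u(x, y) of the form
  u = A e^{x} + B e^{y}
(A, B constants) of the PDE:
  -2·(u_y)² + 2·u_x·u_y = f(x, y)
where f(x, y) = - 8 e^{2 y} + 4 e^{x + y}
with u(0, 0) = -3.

Answer: u(x, y) = - e^{x} - 2 e^{y}

Derivation:
Substitute the ansatz u = A e^{x} + B e^{y} into the left-hand side.
Derivatives of the ansatz:
  u_y = B e^{y}
  u_x = A e^{x}
Term by term:
  -2·(u_y)² = - 2 B^{2} e^{2 y}
  2·u_x·u_y = 2 A B e^{x} e^{y}
So the left-hand side equals
  2 A B e^{x} e^{y} - 2 B^{2} e^{2 y}
This must equal f(x, y) identically; expanded, f = 4 e^{x} e^{y} - 8 e^{2 y}.
Matching coefficients of the independent functions:
  [e^{x} e^{y}]:  2 A B = 4
  [e^{2 y}]:  - 2 B^{2} = -8
These equations allow (A, B) = (-1, -2) or (1, 2).
Impose the point condition(s):
  u(0, 0) = -3  ⟹  A + B = -3
Only A = -1, B = -2 satisfies everything.
Hence u(x, y) = - e^{x} - 2 e^{y}.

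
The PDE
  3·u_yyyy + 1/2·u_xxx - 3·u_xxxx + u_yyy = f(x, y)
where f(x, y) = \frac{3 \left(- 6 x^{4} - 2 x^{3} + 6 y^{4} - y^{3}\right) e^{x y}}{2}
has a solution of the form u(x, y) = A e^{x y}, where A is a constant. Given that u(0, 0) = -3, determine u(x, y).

Answer: u(x, y) = - 3 e^{x y}

Derivation:
Substitute the ansatz u = A e^{x y} into the left-hand side.
Derivatives of the ansatz:
  u_yyyy = A x^{4} e^{x y}
  u_xxx = A y^{3} e^{x y}
  u_xxxx = A y^{4} e^{x y}
  u_yyy = A x^{3} e^{x y}
Term by term:
  3·u_yyyy = 3 A x^{4} e^{x y}
  1/2·u_xxx = \frac{A y^{3} e^{x y}}{2}
  -3·u_xxxx = - 3 A y^{4} e^{x y}
  u_yyy = A x^{3} e^{x y}
So the left-hand side equals
  3 A x^{4} e^{x y} + A x^{3} e^{x y} - 3 A y^{4} e^{x y} + \frac{A y^{3} e^{x y}}{2}
This must equal f(x, y) identically; expanded, f = - 9 x^{4} e^{x y} - 3 x^{3} e^{x y} + 9 y^{4} e^{x y} - \frac{3 y^{3} e^{x y}}{2}.
Matching coefficients of the independent functions:
  [x^{3} e^{x y}]:  A = -3
  [x^{4} e^{x y}]:  3 A = -9
  [y^{3} e^{x y}]:  \frac{A}{2} = - \frac{3}{2}
  [y^{4} e^{x y}]:  - 3 A = 9
Solving: A = -3.
Check against the point condition:
  u(0, 0) = -3  ⟹  A = -3  ✓
Hence u(x, y) = - 3 e^{x y}.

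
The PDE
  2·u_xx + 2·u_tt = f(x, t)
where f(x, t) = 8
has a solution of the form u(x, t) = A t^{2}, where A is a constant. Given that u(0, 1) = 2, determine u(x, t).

Substitute the ansatz u = A t^{2} into the left-hand side.
Derivatives of the ansatz:
  u_xx = 0
  u_tt = 2 A
Term by term:
  2·u_xx = 0
  2·u_tt = 4 A
So the left-hand side equals
  4 A
This must equal f(x, t) = 8 identically.
Matching coefficients of the independent functions:
  [constant term]:  4 A = 8
Solving: A = 2.
Check against the point condition:
  u(0, 1) = 2  ⟹  A = 2  ✓
Hence u(x, t) = 2 t^{2}.

Answer: u(x, t) = 2 t^{2}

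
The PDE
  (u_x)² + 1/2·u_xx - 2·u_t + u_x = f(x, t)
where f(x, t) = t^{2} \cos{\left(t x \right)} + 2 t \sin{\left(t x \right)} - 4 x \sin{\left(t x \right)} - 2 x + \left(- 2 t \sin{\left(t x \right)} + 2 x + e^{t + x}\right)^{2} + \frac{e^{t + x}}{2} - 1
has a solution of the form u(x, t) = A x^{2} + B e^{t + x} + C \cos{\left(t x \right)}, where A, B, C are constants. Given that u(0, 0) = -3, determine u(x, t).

Substitute the ansatz u = A x^{2} + B e^{t + x} + C \cos{\left(t x \right)} into the left-hand side.
Derivatives of the ansatz:
  u_x = 2 A x + B e^{t} e^{x} - C t \sin{\left(t x \right)}
  u_xx = 2 A + B e^{t} e^{x} - C t^{2} \cos{\left(t x \right)}
  u_t = B e^{t} e^{x} - C x \sin{\left(t x \right)}
Term by term:
  (u_x)² = 4 A^{2} x^{2} + 4 A B x e^{t} e^{x} - 4 A C t x \sin{\left(t x \right)} + B^{2} e^{2 t} e^{2 x} - 2 B C t e^{t} e^{x} \sin{\left(t x \right)} + C^{2} t^{2} \sin^{2}{\left(t x \right)}
  1/2·u_xx = A + \frac{B e^{t} e^{x}}{2} - \frac{C t^{2} \cos{\left(t x \right)}}{2}
  -2·u_t = - 2 B e^{t} e^{x} + 2 C x \sin{\left(t x \right)}
  u_x = 2 A x + B e^{t} e^{x} - C t \sin{\left(t x \right)}
So the left-hand side equals
  4 A^{2} x^{2} + 4 A B x e^{t} e^{x} - 4 A C t x \sin{\left(t x \right)} + 2 A x + A + B^{2} e^{2 t} e^{2 x} - 2 B C t e^{t} e^{x} \sin{\left(t x \right)} - \frac{B e^{t} e^{x}}{2} + C^{2} t^{2} \sin^{2}{\left(t x \right)} - \frac{C t^{2} \cos{\left(t x \right)}}{2} - C t \sin{\left(t x \right)} + 2 C x \sin{\left(t x \right)}
This must equal f(x, t) identically; expanded, f = 4 t^{2} \sin^{2}{\left(t x \right)} + t^{2} \cos{\left(t x \right)} - 8 t x \sin{\left(t x \right)} - 4 t e^{t} e^{x} \sin{\left(t x \right)} + 2 t \sin{\left(t x \right)} + 4 x^{2} + 4 x e^{t} e^{x} - 4 x \sin{\left(t x \right)} - 2 x + e^{2 t} e^{2 x} + \frac{e^{t} e^{x}}{2} - 1.
Matching coefficients of the independent functions:
  [constant term]:  A = -1
  [x]:  2 A = -2
  [x^{2}]:  4 A^{2} = 4
  [t \sin{\left(t x \right)}]:  - C = 2
  [t^{2} \sin^{2}{\left(t x \right)}]:  C^{2} = 4
  [t^{2} \cos{\left(t x \right)}]:  - \frac{C}{2} = 1
  [x \sin{\left(t x \right)}]:  2 C = -4
  [e^{t} e^{x}]:  - \frac{B}{2} = \frac{1}{2}
  [e^{2 t} e^{2 x}]:  B^{2} = 1
  [t x \sin{\left(t x \right)}]:  - 4 A C = -8
  [x e^{t} e^{x}]:  4 A B = 4
  [t e^{t} e^{x} \sin{\left(t x \right)}]:  - 2 B C = -4
Solving: A = -1, B = -1, C = -2.
Check against the point condition:
  u(0, 0) = -3  ⟹  B + C = -3  ✓
Hence u(x, t) = - x^{2} - e^{t + x} - 2 \cos{\left(t x \right)}.

Answer: u(x, t) = - x^{2} - e^{t + x} - 2 \cos{\left(t x \right)}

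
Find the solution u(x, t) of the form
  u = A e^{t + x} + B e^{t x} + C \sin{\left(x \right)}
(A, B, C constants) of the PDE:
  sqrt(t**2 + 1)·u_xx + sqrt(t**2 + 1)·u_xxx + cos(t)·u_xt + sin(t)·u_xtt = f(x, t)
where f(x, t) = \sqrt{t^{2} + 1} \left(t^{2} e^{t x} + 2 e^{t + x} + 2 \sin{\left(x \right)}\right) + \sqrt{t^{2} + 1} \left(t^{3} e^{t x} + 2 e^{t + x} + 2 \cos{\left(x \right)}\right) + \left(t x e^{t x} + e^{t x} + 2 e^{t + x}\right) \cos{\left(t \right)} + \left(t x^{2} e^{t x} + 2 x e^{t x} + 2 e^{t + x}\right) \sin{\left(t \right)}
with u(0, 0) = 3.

Substitute the ansatz u = A e^{t + x} + B e^{t x} + C \sin{\left(x \right)} into the left-hand side.
Derivatives of the ansatz:
  u_xx = A e^{t} e^{x} + B t^{2} e^{t x} - C \sin{\left(x \right)}
  u_xxx = A e^{t} e^{x} + B t^{3} e^{t x} - C \cos{\left(x \right)}
  u_xt = A e^{t} e^{x} + B t x e^{t x} + B e^{t x}
  u_xtt = A e^{t} e^{x} + B t x^{2} e^{t x} + 2 B x e^{t x}
Term by term:
  sqrt(t**2 + 1)·u_xx = A \sqrt{t^{2} + 1} e^{t} e^{x} + B t^{2} \sqrt{t^{2} + 1} e^{t x} - C \sqrt{t^{2} + 1} \sin{\left(x \right)}
  sqrt(t**2 + 1)·u_xxx = A \sqrt{t^{2} + 1} e^{t} e^{x} + B t^{3} \sqrt{t^{2} + 1} e^{t x} - C \sqrt{t^{2} + 1} \cos{\left(x \right)}
  cos(t)·u_xt = A e^{t} e^{x} \cos{\left(t \right)} + B t x e^{t x} \cos{\left(t \right)} + B e^{t x} \cos{\left(t \right)}
  sin(t)·u_xtt = A e^{t} e^{x} \sin{\left(t \right)} + B t x^{2} e^{t x} \sin{\left(t \right)} + 2 B x e^{t x} \sin{\left(t \right)}
So the left-hand side equals
  2 A \sqrt{t^{2} + 1} e^{t} e^{x} + A e^{t} e^{x} \sin{\left(t \right)} + A e^{t} e^{x} \cos{\left(t \right)} + B t^{3} \sqrt{t^{2} + 1} e^{t x} + B t^{2} \sqrt{t^{2} + 1} e^{t x} + B t x^{2} e^{t x} \sin{\left(t \right)} + B t x e^{t x} \cos{\left(t \right)} + 2 B x e^{t x} \sin{\left(t \right)} + B e^{t x} \cos{\left(t \right)} - C \sqrt{t^{2} + 1} \sin{\left(x \right)} - C \sqrt{t^{2} + 1} \cos{\left(x \right)}
This must equal f(x, t) identically; expanded, f = t^{3} \sqrt{t^{2} + 1} e^{t x} + t^{2} \sqrt{t^{2} + 1} e^{t x} + t x^{2} e^{t x} \sin{\left(t \right)} + t x e^{t x} \cos{\left(t \right)} + 2 x e^{t x} \sin{\left(t \right)} + 4 \sqrt{t^{2} + 1} e^{t} e^{x} + 2 \sqrt{t^{2} + 1} \sin{\left(x \right)} + 2 \sqrt{t^{2} + 1} \cos{\left(x \right)} + 2 e^{t} e^{x} \sin{\left(t \right)} + 2 e^{t} e^{x} \cos{\left(t \right)} + e^{t x} \cos{\left(t \right)}.
Matching coefficients of the independent functions:
  [\sqrt{t^{2} + 1} \sin{\left(x \right)}, \sqrt{t^{2} + 1} \cos{\left(x \right)}]:  - C = 2
  [e^{t x} \cos{\left(t \right)}, t^{2} \sqrt{t^{2} + 1} e^{t x}, t^{3} \sqrt{t^{2} + 1} e^{t x}, t x e^{t x} \cos{\left(t \right)}, …]:  B = 1
  [x e^{t x} \sin{\left(t \right)}]:  2 B = 2
  [\sqrt{t^{2} + 1} e^{t} e^{x}]:  2 A = 4
  [e^{t} e^{x} \sin{\left(t \right)}, e^{t} e^{x} \cos{\left(t \right)}]:  A = 2
Solving: A = 2, B = 1, C = -2.
Check against the point condition:
  u(0, 0) = 3  ⟹  A + B = 3  ✓
Hence u(x, t) = e^{t x} + 2 e^{t + x} - 2 \sin{\left(x \right)}.

Answer: u(x, t) = e^{t x} + 2 e^{t + x} - 2 \sin{\left(x \right)}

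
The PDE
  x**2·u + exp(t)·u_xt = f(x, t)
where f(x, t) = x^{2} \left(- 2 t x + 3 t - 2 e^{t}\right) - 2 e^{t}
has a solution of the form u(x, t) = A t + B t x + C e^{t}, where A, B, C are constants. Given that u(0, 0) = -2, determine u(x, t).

Substitute the ansatz u = A t + B t x + C e^{t} into the left-hand side.
Derivatives of the ansatz:
  u_xt = B
Term by term:
  x**2·u = A t x^{2} + B t x^{3} + C x^{2} e^{t}
  exp(t)·u_xt = B e^{t}
So the left-hand side equals
  A t x^{2} + B t x^{3} + B e^{t} + C x^{2} e^{t}
This must equal f(x, t) identically; expanded, f = - 2 t x^{3} + 3 t x^{2} - 2 x^{2} e^{t} - 2 e^{t}.
Matching coefficients of the independent functions:
  [t x^{2}]:  A = 3
  [t x^{3}, e^{t}]:  B = -2
  [x^{2} e^{t}]:  C = -2
Solving: A = 3, B = -2, C = -2.
Check against the point condition:
  u(0, 0) = -2  ⟹  C = -2  ✓
Hence u(x, t) = - 2 t x + 3 t - 2 e^{t}.

Answer: u(x, t) = - 2 t x + 3 t - 2 e^{t}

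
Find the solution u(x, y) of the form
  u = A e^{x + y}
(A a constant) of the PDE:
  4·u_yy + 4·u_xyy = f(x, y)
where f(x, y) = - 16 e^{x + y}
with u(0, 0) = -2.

Substitute the ansatz u = A e^{x + y} into the left-hand side.
Derivatives of the ansatz:
  u_yy = A e^{x} e^{y}
  u_xyy = A e^{x} e^{y}
Term by term:
  4·u_yy = 4 A e^{x} e^{y}
  4·u_xyy = 4 A e^{x} e^{y}
So the left-hand side equals
  8 A e^{x} e^{y}
This must equal f(x, y) identically; expanded, f = - 16 e^{x} e^{y}.
Matching coefficients of the independent functions:
  [e^{x} e^{y}]:  8 A = -16
Solving: A = -2.
Check against the point condition:
  u(0, 0) = -2  ⟹  A = -2  ✓
Hence u(x, y) = - 2 e^{x + y}.

Answer: u(x, y) = - 2 e^{x + y}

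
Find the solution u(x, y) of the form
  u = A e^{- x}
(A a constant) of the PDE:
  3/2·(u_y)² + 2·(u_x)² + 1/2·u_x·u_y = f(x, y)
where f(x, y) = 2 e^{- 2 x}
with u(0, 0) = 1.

Answer: u(x, y) = e^{- x}

Derivation:
Substitute the ansatz u = A e^{- x} into the left-hand side.
Derivatives of the ansatz:
  u_y = 0
  u_x = - A e^{- x}
Term by term:
  3/2·(u_y)² = 0
  2·(u_x)² = 2 A^{2} e^{- 2 x}
  1/2·u_x·u_y = 0
So the left-hand side equals
  2 A^{2} e^{- 2 x}
This must equal f(x, y) = 2 e^{- 2 x} identically.
Matching coefficients of the independent functions:
  [e^{- 2 x}]:  2 A^{2} = 2
These equations allow (A) = (-1) or (1).
Impose the point condition(s):
  u(0, 0) = 1  ⟹  A = 1
Only A = 1 satisfies everything.
Hence u(x, y) = e^{- x}.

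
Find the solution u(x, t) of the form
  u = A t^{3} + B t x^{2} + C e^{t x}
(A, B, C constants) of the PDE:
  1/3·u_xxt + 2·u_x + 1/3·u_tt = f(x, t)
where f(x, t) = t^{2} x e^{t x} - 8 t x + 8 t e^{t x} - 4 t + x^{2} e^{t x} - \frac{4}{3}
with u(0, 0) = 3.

Answer: u(x, t) = - 2 t^{3} - 2 t x^{2} + 3 e^{t x}

Derivation:
Substitute the ansatz u = A t^{3} + B t x^{2} + C e^{t x} into the left-hand side.
Derivatives of the ansatz:
  u_xxt = 2 B + C t^{2} x e^{t x} + 2 C t e^{t x}
  u_x = 2 B t x + C t e^{t x}
  u_tt = 6 A t + C x^{2} e^{t x}
Term by term:
  1/3·u_xxt = \frac{2 B}{3} + \frac{C t^{2} x e^{t x}}{3} + \frac{2 C t e^{t x}}{3}
  2·u_x = 4 B t x + 2 C t e^{t x}
  1/3·u_tt = 2 A t + \frac{C x^{2} e^{t x}}{3}
So the left-hand side equals
  2 A t + 4 B t x + \frac{2 B}{3} + \frac{C t^{2} x e^{t x}}{3} + \frac{8 C t e^{t x}}{3} + \frac{C x^{2} e^{t x}}{3}
This must equal f(x, t) = t^{2} x e^{t x} - 8 t x + 8 t e^{t x} - 4 t + x^{2} e^{t x} - \frac{4}{3} identically.
Matching coefficients of the independent functions:
  [constant term]:  \frac{2 B}{3} = - \frac{4}{3}
  [t]:  2 A = -4
  [t x]:  4 B = -8
  [t e^{t x}]:  \frac{8 C}{3} = 8
  [x^{2} e^{t x}, t^{2} x e^{t x}]:  \frac{C}{3} = 1
Solving: A = -2, B = -2, C = 3.
Check against the point condition:
  u(0, 0) = 3  ⟹  C = 3  ✓
Hence u(x, t) = - 2 t^{3} - 2 t x^{2} + 3 e^{t x}.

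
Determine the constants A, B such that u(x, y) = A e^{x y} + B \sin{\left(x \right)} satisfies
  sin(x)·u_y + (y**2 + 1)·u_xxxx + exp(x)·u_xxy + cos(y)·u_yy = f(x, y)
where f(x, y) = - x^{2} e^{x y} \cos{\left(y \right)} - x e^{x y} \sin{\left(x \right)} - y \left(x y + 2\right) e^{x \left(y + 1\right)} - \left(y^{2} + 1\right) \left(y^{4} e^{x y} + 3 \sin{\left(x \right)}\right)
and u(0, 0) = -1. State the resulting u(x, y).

Substitute the ansatz u = A e^{x y} + B \sin{\left(x \right)} into the left-hand side.
Derivatives of the ansatz:
  u_y = A x e^{x y}
  u_xxxx = A y^{4} e^{x y} + B \sin{\left(x \right)}
  u_xxy = A x y^{2} e^{x y} + 2 A y e^{x y}
  u_yy = A x^{2} e^{x y}
Term by term:
  sin(x)·u_y = A x e^{x y} \sin{\left(x \right)}
  (y**2 + 1)·u_xxxx = A y^{6} e^{x y} + A y^{4} e^{x y} + B y^{2} \sin{\left(x \right)} + B \sin{\left(x \right)}
  exp(x)·u_xxy = A x y^{2} e^{x} e^{x y} + 2 A y e^{x} e^{x y}
  cos(y)·u_yy = A x^{2} e^{x y} \cos{\left(y \right)}
So the left-hand side equals
  A x^{2} e^{x y} \cos{\left(y \right)} + A x y^{2} e^{x} e^{x y} + A x e^{x y} \sin{\left(x \right)} + A y^{6} e^{x y} + A y^{4} e^{x y} + 2 A y e^{x} e^{x y} + B y^{2} \sin{\left(x \right)} + B \sin{\left(x \right)}
This must equal f(x, y) identically; expanded, f = - x^{2} e^{x y} \cos{\left(y \right)} - x y^{2} e^{x} e^{x y} - x e^{x y} \sin{\left(x \right)} - y^{6} e^{x y} - y^{4} e^{x y} - 3 y^{2} \sin{\left(x \right)} - 2 y e^{x} e^{x y} - 3 \sin{\left(x \right)}.
Matching coefficients of the independent functions:
  [y^{2} \sin{\left(x \right)}, \sin{\left(x \right)}]:  B = -3
  [y^{4} e^{x y}, y^{6} e^{x y}, x e^{x y} \sin{\left(x \right)}, x^{2} e^{x y} \cos{\left(y \right)}, …]:  A = -1
  [y e^{x} e^{x y}]:  2 A = -2
Solving: A = -1, B = -3.
Check against the point condition:
  u(0, 0) = -1  ⟹  A = -1  ✓
Hence u(x, y) = - e^{x y} - 3 \sin{\left(x \right)}.

Answer: u(x, y) = - e^{x y} - 3 \sin{\left(x \right)}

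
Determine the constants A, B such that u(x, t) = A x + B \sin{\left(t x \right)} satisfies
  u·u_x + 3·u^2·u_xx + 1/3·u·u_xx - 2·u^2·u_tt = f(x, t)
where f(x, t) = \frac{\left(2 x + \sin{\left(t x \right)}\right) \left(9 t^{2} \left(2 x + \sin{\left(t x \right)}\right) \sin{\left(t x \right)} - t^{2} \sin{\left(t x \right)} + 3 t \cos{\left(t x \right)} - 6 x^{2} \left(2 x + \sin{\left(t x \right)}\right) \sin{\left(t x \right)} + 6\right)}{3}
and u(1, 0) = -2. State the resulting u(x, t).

Answer: u(x, t) = - 2 x - \sin{\left(t x \right)}

Derivation:
Substitute the ansatz u = A x + B \sin{\left(t x \right)} into the left-hand side.
Derivatives of the ansatz:
  u_x = A + B t \cos{\left(t x \right)}
  u_xx = - B t^{2} \sin{\left(t x \right)}
  u_tt = - B x^{2} \sin{\left(t x \right)}
Term by term:
  u·u_x = A^{2} x + A B t x \cos{\left(t x \right)} + A B \sin{\left(t x \right)} + B^{2} t \sin{\left(t x \right)} \cos{\left(t x \right)}
  3·u^2·u_xx = - 3 A^{2} B t^{2} x^{2} \sin{\left(t x \right)} - 6 A B^{2} t^{2} x \sin^{2}{\left(t x \right)} - 3 B^{3} t^{2} \sin^{3}{\left(t x \right)}
  1/3·u·u_xx = - \frac{A B t^{2} x \sin{\left(t x \right)}}{3} - \frac{B^{2} t^{2} \sin^{2}{\left(t x \right)}}{3}
  -2·u^2·u_tt = 2 A^{2} B x^{4} \sin{\left(t x \right)} + 4 A B^{2} x^{3} \sin^{2}{\left(t x \right)} + 2 B^{3} x^{2} \sin^{3}{\left(t x \right)}
So the left-hand side equals
  - 3 A^{2} B t^{2} x^{2} \sin{\left(t x \right)} + 2 A^{2} B x^{4} \sin{\left(t x \right)} + A^{2} x - 6 A B^{2} t^{2} x \sin^{2}{\left(t x \right)} + 4 A B^{2} x^{3} \sin^{2}{\left(t x \right)} - \frac{A B t^{2} x \sin{\left(t x \right)}}{3} + A B t x \cos{\left(t x \right)} + A B \sin{\left(t x \right)} - 3 B^{3} t^{2} \sin^{3}{\left(t x \right)} + 2 B^{3} x^{2} \sin^{3}{\left(t x \right)} - \frac{B^{2} t^{2} \sin^{2}{\left(t x \right)}}{3} + B^{2} t \sin{\left(t x \right)} \cos{\left(t x \right)}
This must equal f(x, t) identically; expanded, f = 12 t^{2} x^{2} \sin{\left(t x \right)} + 12 t^{2} x \sin^{2}{\left(t x \right)} - \frac{2 t^{2} x \sin{\left(t x \right)}}{3} + 3 t^{2} \sin^{3}{\left(t x \right)} - \frac{t^{2} \sin^{2}{\left(t x \right)}}{3} + 2 t x \cos{\left(t x \right)} + t \sin{\left(t x \right)} \cos{\left(t x \right)} - 8 x^{4} \sin{\left(t x \right)} - 8 x^{3} \sin^{2}{\left(t x \right)} - 2 x^{2} \sin^{3}{\left(t x \right)} + 4 x + 2 \sin{\left(t x \right)}.
Matching coefficients of the independent functions:
  [x]:  A^{2} = 4
  [t^{2} \sin^{2}{\left(t x \right)}]:  - \frac{B^{2}}{3} = - \frac{1}{3}
  [t^{2} \sin^{3}{\left(t x \right)}]:  - 3 B^{3} = 3
  [x^{2} \sin^{3}{\left(t x \right)}]:  2 B^{3} = -2
  [x^{3} \sin^{2}{\left(t x \right)}]:  4 A B^{2} = -8
  [x^{4} \sin{\left(t x \right)}]:  2 A^{2} B = -8
  [t x \cos{\left(t x \right)}, \sin{\left(t x \right)}]:  A B = 2
  [t \sin{\left(t x \right)} \cos{\left(t x \right)}]:  B^{2} = 1
  [t^{2} x \sin{\left(t x \right)}]:  - \frac{A B}{3} = - \frac{2}{3}
  [t^{2} x \sin^{2}{\left(t x \right)}]:  - 6 A B^{2} = 12
  [t^{2} x^{2} \sin{\left(t x \right)}]:  - 3 A^{2} B = 12
Solving: A = -2, B = -1.
Check against the point condition:
  u(1, 0) = -2  ⟹  A = -2  ✓
Hence u(x, t) = - 2 x - \sin{\left(t x \right)}.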